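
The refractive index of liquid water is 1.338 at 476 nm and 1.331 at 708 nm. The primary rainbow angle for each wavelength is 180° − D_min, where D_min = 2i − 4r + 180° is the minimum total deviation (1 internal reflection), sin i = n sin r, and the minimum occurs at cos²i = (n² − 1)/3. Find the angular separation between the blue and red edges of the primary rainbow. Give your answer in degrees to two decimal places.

1.01°

At 476 nm (n = 1.338): cos²i = 0.26341 → i = 59.120°, r = 39.899°, D_min = 138.643°, rainbow angle = 41.357°.
At 708 nm (n = 1.331): cos²i = 0.25719 → i = 59.527°, r = 40.356°, D_min = 137.630°, rainbow angle = 42.370°.
Angular width = |41.357° − 42.370°| = 1.013°.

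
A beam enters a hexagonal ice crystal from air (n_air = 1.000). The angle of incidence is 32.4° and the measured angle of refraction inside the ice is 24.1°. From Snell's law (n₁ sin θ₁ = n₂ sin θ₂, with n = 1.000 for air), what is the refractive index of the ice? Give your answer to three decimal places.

n = sin θ_i / sin θ_r = sin 32.4° / sin 24.1° = 0.5358 / 0.4083 = 1.3122.

1.312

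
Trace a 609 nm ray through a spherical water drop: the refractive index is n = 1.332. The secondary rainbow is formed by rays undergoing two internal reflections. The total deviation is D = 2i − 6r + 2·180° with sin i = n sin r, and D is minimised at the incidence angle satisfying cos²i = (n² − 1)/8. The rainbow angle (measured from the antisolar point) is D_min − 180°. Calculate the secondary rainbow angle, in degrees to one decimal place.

cos²i = (1.77422 − 1)/8 = 0.09678; i = arccos(0.31109) = 71.875°.
sin r = sin 71.875°/1.332 = 0.71350; r = 45.520°.
D_min = 2·71.875° − 6·45.520° + 360° = 230.628°.
Rainbow angle = D_min − 180° = 50.628°.

50.6°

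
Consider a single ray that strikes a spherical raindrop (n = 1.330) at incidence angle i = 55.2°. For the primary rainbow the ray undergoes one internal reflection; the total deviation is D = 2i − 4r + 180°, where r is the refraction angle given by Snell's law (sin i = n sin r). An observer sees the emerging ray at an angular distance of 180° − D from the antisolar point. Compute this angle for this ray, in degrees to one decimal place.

42.1°

sin r = sin 55.2° / 1.330 = 0.8211/1.330 = 0.6174; r = 38.13°.
D = 2·55.2° − 4·38.13° + 180° = 110.40° − 152.51° + 180° = 137.89°.
Angle from antisolar point = 180° − D = 42.11°.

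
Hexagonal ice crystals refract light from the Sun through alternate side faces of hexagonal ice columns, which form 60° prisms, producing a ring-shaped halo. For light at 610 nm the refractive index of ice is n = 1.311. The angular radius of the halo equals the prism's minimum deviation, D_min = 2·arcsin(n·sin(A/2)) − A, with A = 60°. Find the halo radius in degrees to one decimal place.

21.9°

n·sin(A/2) = 1.311 × sin 30° = 1.311 × 0.5000 = 0.6555.
D_min = 2·arcsin(0.6555) − 60° = 2 × 40.958° − 60° = 21.915°.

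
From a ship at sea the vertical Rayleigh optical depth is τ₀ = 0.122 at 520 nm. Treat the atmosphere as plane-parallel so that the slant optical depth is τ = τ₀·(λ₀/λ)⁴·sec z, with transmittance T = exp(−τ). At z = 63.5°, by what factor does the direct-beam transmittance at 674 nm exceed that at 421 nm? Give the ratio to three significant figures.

1.72

Airmass: sec 63.5° = 2.2412.
τ(674 nm) = 0.122 × (520/674)⁴ × 2.2412 = 0.122 × 0.3543 × 2.2412 = 0.0969.
τ(421 nm) = 0.122 × (520/421)⁴ × 2.2412 = 0.122 × 2.3275 × 2.2412 = 0.6364.
T(674)/T(421) = exp(τ_B − τ_A) = exp(0.5395) = 1.7152.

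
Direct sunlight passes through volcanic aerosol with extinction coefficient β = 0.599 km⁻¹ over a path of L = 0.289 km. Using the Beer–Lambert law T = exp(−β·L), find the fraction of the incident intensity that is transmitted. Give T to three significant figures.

τ = β·L = 0.599 × 0.289 = 0.1731.
T = exp(−0.1731) = 0.8410.

0.841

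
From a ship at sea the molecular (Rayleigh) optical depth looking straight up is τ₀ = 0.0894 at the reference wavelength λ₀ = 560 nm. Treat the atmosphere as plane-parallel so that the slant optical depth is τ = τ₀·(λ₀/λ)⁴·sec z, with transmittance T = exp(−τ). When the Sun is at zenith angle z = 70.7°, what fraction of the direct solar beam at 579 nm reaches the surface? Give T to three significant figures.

0.789

sec 70.7° = 3.0256.
τ = 0.0894 × (560/579)⁴ × 3.0256 = 0.0894 × 0.8751 × 3.0256 = 0.2367.
T = exp(−0.2367) = 0.7892.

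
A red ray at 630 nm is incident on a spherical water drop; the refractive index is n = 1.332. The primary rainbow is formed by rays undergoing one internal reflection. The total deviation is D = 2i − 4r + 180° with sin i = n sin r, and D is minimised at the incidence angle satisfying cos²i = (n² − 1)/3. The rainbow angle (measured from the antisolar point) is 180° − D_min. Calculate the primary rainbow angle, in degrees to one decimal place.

cos²i = (1.77422 − 1)/3 = 0.25807; i = arccos(0.50801) = 59.469°.
sin r = sin 59.469°/1.332 = 0.64666; r = 40.290°.
D_min = 2·59.469° − 4·40.290° + 180° = 137.776°.
Rainbow angle = 180° − D_min = 42.224°.

42.2°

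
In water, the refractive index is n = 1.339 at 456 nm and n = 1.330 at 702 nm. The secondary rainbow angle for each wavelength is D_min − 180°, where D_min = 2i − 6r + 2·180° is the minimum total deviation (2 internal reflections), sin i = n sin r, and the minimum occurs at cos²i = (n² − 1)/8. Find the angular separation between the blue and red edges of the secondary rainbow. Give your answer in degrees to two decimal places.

At 456 nm (n = 1.339): cos²i = 0.09912 → i = 71.650°, r = 45.141°, D_min = 232.451°, rainbow angle = 52.451°.
At 702 nm (n = 1.330): cos²i = 0.09611 → i = 71.940°, r = 45.630°, D_min = 230.101°, rainbow angle = 50.101°.
Angular width = |52.451° − 50.101°| = 2.350°.

2.35°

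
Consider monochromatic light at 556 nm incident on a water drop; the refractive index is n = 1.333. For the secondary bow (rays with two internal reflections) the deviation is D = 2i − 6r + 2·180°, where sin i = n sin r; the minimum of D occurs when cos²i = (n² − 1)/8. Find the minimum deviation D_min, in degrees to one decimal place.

230.9°

cos²i = (1.77689 − 1)/8 = 0.09711; i = arccos(0.31163) = 71.843°.
sin r = sin 71.843°/1.333 = 0.71283; r = 45.466°.
D_min = 2·71.843° − 6·45.466° + 360° = 230.891°.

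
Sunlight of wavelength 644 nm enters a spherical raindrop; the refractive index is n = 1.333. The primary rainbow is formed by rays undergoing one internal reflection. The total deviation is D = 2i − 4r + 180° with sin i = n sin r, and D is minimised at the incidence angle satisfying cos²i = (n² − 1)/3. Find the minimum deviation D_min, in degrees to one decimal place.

137.9°

cos²i = (1.77689 − 1)/3 = 0.25896; i = arccos(0.50888) = 59.410°.
sin r = sin 59.410°/1.333 = 0.64579; r = 40.225°.
D_min = 2·59.410° − 4·40.225° + 180° = 137.922°.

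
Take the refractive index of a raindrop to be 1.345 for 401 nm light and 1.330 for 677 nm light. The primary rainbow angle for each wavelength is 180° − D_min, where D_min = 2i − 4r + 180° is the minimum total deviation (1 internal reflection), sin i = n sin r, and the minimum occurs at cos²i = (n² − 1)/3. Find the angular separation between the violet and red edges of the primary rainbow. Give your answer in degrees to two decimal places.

2.15°

At 401 nm (n = 1.345): cos²i = 0.26967 → i = 58.715°, r = 39.448°, D_min = 139.635°, rainbow angle = 40.365°.
At 677 nm (n = 1.330): cos²i = 0.25630 → i = 59.585°, r = 40.422°, D_min = 137.484°, rainbow angle = 42.516°.
Angular width = |40.365° − 42.516°| = 2.152°.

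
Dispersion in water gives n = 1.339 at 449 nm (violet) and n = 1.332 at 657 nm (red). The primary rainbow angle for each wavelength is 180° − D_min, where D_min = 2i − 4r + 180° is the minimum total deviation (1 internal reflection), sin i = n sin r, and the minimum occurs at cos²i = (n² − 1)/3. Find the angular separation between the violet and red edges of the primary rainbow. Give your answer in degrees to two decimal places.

1.01°

At 449 nm (n = 1.339): cos²i = 0.26431 → i = 59.062°, r = 39.834°, D_min = 138.786°, rainbow angle = 41.214°.
At 657 nm (n = 1.332): cos²i = 0.25807 → i = 59.469°, r = 40.290°, D_min = 137.776°, rainbow angle = 42.224°.
Angular width = |41.214° − 42.224°| = 1.010°.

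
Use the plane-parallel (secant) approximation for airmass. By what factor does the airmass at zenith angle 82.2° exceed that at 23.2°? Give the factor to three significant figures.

6.77

X(82.2°)/X(23.2°) = sec 82.2° / sec 23.2° = cos 23.2° / cos 82.2° = 0.9191/0.1357 = 6.7725.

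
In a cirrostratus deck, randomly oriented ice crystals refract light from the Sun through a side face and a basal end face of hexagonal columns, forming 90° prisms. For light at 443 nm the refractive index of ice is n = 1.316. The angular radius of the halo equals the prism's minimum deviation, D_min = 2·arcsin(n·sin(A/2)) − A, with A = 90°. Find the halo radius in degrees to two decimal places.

n·sin(A/2) = 1.316 × sin 45° = 1.316 × 0.7071 = 0.9306.
D_min = 2·arcsin(0.9306) − 90° = 2 × 68.521° − 90° = 47.042°.

47.04°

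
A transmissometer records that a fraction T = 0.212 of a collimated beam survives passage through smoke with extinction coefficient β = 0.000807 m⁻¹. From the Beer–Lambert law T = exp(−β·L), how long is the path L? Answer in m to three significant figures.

1920 m

Beer–Lambert: T = exp(−βL) ⇒ L = −ln(T)/β = −ln(0.212)/0.000807 = 1.5512/0.000807 = 1922 m.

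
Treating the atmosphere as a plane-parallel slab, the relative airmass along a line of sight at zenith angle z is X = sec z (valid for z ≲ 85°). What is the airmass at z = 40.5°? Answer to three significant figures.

X = sec z = 1/cos 40.5° = 1/0.7604 = 1.3151.

1.32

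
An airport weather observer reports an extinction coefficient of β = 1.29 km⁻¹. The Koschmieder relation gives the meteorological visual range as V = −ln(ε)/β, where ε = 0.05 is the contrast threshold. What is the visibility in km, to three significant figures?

2.32 km

V = −ln(0.05) / 1.29 = 2.996 / 1.29 = 2.3223 km.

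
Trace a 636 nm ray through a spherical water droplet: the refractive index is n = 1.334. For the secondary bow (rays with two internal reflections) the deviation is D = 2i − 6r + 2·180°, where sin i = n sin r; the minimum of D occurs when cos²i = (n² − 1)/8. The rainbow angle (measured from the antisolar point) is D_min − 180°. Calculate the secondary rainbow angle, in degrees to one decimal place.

cos²i = (1.77956 − 1)/8 = 0.09744; i = arccos(0.31216) = 71.810°.
sin r = sin 71.810°/1.334 = 0.71217; r = 45.411°.
D_min = 2·71.810° − 6·45.411° + 360° = 231.153°.
Rainbow angle = D_min − 180° = 51.153°.

51.2°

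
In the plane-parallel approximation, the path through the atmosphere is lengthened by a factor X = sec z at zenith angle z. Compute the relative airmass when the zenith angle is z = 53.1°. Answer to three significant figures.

1.67

X = sec z = 1/cos 53.1° = 1/0.6004 = 1.6655.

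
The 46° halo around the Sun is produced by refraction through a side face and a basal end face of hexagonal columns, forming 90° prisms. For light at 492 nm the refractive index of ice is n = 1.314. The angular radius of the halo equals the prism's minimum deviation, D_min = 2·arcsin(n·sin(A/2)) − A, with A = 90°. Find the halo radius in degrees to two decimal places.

46.60°

n·sin(A/2) = 1.314 × sin 45° = 1.314 × 0.7071 = 0.9291.
D_min = 2·arcsin(0.9291) − 90° = 2 × 68.301° − 90° = 46.602°.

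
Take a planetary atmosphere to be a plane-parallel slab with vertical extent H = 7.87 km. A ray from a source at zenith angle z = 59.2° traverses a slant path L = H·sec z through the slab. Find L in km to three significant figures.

sec z = 1/cos 59.2° = 1.9530.
L = 7.87 × 1.9530 = 15.370 km.

15.4 km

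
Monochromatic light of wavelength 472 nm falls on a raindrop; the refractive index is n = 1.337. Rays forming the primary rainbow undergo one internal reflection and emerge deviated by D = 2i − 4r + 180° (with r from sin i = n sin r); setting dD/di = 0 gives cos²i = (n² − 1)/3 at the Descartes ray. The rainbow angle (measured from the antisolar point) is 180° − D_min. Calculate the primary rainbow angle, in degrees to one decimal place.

cos²i = (1.78757 − 1)/3 = 0.26252; i = arccos(0.51237) = 59.178°.
sin r = sin 59.178°/1.337 = 0.64231; r = 39.964°.
D_min = 2·59.178° − 4·39.964° + 180° = 138.500°.
Rainbow angle = 180° − D_min = 41.500°.

41.5°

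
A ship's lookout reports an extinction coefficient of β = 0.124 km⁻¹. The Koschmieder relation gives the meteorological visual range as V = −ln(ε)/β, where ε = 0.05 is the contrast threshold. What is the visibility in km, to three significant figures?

24.2 km

V = −ln(0.05) / 0.124 = 2.996 / 0.124 = 24.1591 km.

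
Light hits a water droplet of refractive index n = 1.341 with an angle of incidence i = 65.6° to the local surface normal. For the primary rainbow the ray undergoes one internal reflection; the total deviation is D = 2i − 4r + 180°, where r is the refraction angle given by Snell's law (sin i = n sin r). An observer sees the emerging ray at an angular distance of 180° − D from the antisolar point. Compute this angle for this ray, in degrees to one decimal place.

39.9°

sin r = sin 65.6° / 1.341 = 0.9107/1.341 = 0.6791; r = 42.77°.
D = 2·65.6° − 4·42.77° + 180° = 131.20° − 171.10° + 180° = 140.10°.
Angle from antisolar point = 180° − D = 39.90°.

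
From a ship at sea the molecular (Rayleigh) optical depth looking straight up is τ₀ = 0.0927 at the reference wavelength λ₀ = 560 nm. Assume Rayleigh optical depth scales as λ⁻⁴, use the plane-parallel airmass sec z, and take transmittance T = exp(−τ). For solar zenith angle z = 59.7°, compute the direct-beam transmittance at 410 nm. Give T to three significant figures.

sec 59.7° = 1.9821.
τ = 0.0927 × (560/410)⁴ × 1.9821 = 0.0927 × 3.4803 × 1.9821 = 0.6395.
T = exp(−0.6395) = 0.5276.

0.528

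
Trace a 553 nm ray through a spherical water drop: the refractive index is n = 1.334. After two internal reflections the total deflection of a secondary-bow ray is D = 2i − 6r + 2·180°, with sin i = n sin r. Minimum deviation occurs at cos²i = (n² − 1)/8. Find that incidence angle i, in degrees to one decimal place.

71.8°

cos²i = (1.334² − 1)/8 = (1.77956 − 1)/8 = 0.09744.
cos i = 0.31216, so i = 71.810°.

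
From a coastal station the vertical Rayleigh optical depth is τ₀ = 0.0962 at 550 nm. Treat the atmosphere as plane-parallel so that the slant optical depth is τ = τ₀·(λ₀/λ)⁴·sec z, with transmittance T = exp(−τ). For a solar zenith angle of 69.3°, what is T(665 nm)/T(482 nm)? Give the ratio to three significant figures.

Airmass: sec 69.3° = 2.8291.
τ(665 nm) = 0.0962 × (550/665)⁴ × 2.8291 = 0.0962 × 0.4679 × 2.8291 = 0.1273.
τ(482 nm) = 0.0962 × (550/482)⁴ × 2.8291 = 0.0962 × 1.6954 × 2.8291 = 0.4614.
T(665)/T(482) = exp(τ_B − τ_A) = exp(0.3341) = 1.3966.

1.40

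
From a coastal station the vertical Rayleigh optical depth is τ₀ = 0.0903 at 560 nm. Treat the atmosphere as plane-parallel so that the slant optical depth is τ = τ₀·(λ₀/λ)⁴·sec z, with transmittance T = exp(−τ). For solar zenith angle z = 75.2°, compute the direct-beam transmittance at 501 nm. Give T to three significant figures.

0.576

sec 75.2° = 3.9147.
τ = 0.0903 × (560/501)⁴ × 3.9147 = 0.0903 × 1.5610 × 3.9147 = 0.5518.
T = exp(−0.5518) = 0.5759.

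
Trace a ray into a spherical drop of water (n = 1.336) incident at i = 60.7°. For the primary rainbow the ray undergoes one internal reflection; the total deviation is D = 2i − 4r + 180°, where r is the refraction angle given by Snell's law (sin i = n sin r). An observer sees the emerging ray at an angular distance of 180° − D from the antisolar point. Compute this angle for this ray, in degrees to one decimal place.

41.6°

sin r = sin 60.7° / 1.336 = 0.8721/1.336 = 0.6527; r = 40.75°.
D = 2·60.7° − 4·40.75° + 180° = 121.40° − 163.00° + 180° = 138.40°.
Angle from antisolar point = 180° − D = 41.60°.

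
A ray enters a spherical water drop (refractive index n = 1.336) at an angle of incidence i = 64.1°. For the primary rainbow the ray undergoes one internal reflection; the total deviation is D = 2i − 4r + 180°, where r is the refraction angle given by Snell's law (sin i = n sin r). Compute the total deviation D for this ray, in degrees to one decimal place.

sin r = sin 64.1° / 1.336 = 0.8996/1.336 = 0.6733; r = 42.32°.
D = 2·64.1° − 4·42.32° + 180° = 128.20° − 169.30° + 180° = 138.90°.

138.9°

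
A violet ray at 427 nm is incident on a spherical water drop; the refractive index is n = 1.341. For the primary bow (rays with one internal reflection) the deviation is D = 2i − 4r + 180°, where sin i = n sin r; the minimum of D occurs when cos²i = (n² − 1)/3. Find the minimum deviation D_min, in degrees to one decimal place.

cos²i = (1.79828 − 1)/3 = 0.26609; i = arccos(0.51584) = 58.946°.
sin r = sin 58.946°/1.341 = 0.63884; r = 39.705°.
D_min = 2·58.946° − 4·39.705° + 180° = 139.071°.

139.1°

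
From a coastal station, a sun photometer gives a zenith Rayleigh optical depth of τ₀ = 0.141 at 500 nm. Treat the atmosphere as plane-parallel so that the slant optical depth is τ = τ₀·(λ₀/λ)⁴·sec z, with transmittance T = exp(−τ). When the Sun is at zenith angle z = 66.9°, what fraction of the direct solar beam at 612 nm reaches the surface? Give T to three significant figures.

0.852

sec 66.9° = 2.5488.
τ = 0.141 × (500/612)⁴ × 2.5488 = 0.141 × 0.4455 × 2.5488 = 0.1601.
T = exp(−0.1601) = 0.8520.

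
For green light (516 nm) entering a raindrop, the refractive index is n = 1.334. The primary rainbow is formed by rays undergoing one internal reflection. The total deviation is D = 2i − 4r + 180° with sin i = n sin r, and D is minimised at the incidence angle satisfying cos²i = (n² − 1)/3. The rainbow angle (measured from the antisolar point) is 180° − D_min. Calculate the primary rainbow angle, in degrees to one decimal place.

cos²i = (1.77956 − 1)/3 = 0.25985; i = arccos(0.50976) = 59.352°.
sin r = sin 59.352°/1.334 = 0.64492; r = 40.159°.
D_min = 2·59.352° − 4·40.159° + 180° = 138.067°.
Rainbow angle = 180° − D_min = 41.933°.

41.9°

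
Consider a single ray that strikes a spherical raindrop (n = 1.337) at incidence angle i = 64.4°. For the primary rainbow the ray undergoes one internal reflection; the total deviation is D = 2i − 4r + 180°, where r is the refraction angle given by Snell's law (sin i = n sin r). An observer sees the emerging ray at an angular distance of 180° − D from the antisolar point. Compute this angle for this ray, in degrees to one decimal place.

40.9°

sin r = sin 64.4° / 1.337 = 0.9018/1.337 = 0.6745; r = 42.42°.
D = 2·64.4° − 4·42.42° + 180° = 128.80° − 169.67° + 180° = 139.13°.
Angle from antisolar point = 180° − D = 40.87°.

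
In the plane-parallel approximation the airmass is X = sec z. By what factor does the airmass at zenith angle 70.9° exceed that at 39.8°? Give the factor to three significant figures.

X(70.9°)/X(39.8°) = sec 70.9° / sec 39.8° = cos 39.8° / cos 70.9° = 0.7683/0.3272 = 2.3479.

2.35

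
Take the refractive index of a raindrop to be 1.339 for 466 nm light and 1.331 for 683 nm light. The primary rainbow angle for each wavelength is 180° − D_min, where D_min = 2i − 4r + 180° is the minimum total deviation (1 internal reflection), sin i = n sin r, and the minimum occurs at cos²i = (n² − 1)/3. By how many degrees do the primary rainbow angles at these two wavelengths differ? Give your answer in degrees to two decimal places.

At 466 nm (n = 1.339): cos²i = 0.26431 → i = 59.062°, r = 39.834°, D_min = 138.786°, rainbow angle = 41.214°.
At 683 nm (n = 1.331): cos²i = 0.25719 → i = 59.527°, r = 40.356°, D_min = 137.630°, rainbow angle = 42.370°.
Angular width = |41.214° − 42.370°| = 1.156°.

1.16°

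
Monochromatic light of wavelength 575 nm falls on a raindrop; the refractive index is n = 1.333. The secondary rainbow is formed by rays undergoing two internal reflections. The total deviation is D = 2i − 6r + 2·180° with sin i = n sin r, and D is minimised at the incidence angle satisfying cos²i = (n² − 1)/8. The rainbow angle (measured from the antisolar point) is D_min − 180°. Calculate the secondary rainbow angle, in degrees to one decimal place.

cos²i = (1.77689 − 1)/8 = 0.09711; i = arccos(0.31163) = 71.843°.
sin r = sin 71.843°/1.333 = 0.71283; r = 45.466°.
D_min = 2·71.843° − 6·45.466° + 360° = 230.891°.
Rainbow angle = D_min − 180° = 50.891°.

50.9°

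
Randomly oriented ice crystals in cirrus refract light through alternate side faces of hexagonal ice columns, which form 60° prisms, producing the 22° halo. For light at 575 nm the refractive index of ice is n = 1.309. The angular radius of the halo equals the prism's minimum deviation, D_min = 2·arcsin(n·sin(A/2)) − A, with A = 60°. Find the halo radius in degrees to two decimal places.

n·sin(A/2) = 1.309 × sin 30° = 1.309 × 0.5000 = 0.6545.
D_min = 2·arcsin(0.6545) − 60° = 2 × 40.882° − 60° = 21.763°.

21.76°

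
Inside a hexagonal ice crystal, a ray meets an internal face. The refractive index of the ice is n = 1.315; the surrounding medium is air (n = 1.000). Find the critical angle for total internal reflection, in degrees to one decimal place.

49.5°

sin θ_c = n_air / n = 1.000 / 1.315 = 0.7605.
θ_c = arcsin(0.7605) = 49.50°.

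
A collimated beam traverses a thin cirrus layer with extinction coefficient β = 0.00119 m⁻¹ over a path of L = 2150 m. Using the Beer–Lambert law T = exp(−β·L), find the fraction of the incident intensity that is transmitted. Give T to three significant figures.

τ = β·L = 0.00119 × 2150 = 2.5585.
T = exp(−2.5585) = 0.0774.

0.0774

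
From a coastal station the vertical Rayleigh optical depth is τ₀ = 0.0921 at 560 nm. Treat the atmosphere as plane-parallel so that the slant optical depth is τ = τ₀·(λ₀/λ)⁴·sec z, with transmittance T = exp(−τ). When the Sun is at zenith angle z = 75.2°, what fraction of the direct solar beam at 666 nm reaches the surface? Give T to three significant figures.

sec 75.2° = 3.9147.
τ = 0.0921 × (560/666)⁴ × 3.9147 = 0.0921 × 0.4999 × 3.9147 = 0.1802.
T = exp(−0.1802) = 0.8351.

0.835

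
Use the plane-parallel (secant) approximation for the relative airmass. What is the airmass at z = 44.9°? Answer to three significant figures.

1.41

X = sec z = 1/cos 44.9° = 1/0.7083 = 1.4118.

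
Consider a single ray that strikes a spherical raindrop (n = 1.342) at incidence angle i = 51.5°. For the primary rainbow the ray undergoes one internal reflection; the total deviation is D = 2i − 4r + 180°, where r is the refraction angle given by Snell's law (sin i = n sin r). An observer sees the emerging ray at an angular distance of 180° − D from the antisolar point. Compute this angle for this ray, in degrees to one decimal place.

sin r = sin 51.5° / 1.342 = 0.7826/1.342 = 0.5832; r = 35.67°.
D = 2·51.5° − 4·35.67° + 180° = 103.00° − 142.69° + 180° = 140.31°.
Angle from antisolar point = 180° − D = 39.69°.

39.7°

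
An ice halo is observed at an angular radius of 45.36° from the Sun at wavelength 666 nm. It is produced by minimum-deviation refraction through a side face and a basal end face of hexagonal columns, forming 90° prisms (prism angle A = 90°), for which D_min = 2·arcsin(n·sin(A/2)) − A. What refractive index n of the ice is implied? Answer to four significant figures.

Rearranging: n = sin((D_min + A)/2) / sin(A/2).
(D_min + A)/2 = (45.36° + 90°)/2 = 67.680°.
n = sin 67.680° / sin 45° = 0.9251 / 0.7071 = 1.3083.

1.308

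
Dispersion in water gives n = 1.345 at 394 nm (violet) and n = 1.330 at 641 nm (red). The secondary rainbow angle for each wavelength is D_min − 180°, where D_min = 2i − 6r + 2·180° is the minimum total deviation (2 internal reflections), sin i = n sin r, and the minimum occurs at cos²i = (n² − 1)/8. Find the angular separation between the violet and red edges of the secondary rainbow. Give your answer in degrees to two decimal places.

3.89°

At 394 nm (n = 1.345): cos²i = 0.10113 → i = 71.458°, r = 44.821°, D_min = 233.987°, rainbow angle = 53.987°.
At 641 nm (n = 1.330): cos²i = 0.09611 → i = 71.940°, r = 45.630°, D_min = 230.101°, rainbow angle = 50.101°.
Angular width = |53.987° − 50.101°| = 3.886°.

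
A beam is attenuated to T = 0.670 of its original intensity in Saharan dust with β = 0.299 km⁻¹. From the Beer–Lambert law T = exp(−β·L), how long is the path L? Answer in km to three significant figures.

1.34 km

Beer–Lambert: T = exp(−βL) ⇒ L = −ln(T)/β = −ln(0.670)/0.299 = 0.4005/0.299 = 1.339 km.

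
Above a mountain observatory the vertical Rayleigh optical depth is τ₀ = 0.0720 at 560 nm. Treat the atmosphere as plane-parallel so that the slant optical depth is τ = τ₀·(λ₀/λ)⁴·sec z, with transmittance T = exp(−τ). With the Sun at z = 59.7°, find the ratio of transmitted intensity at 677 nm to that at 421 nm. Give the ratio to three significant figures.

1.46

Airmass: sec 59.7° = 1.9821.
τ(677 nm) = 0.0720 × (560/677)⁴ × 1.9821 = 0.0720 × 0.4682 × 1.9821 = 0.0668.
τ(421 nm) = 0.0720 × (560/421)⁴ × 1.9821 = 0.0720 × 3.1306 × 1.9821 = 0.4468.
T(677)/T(421) = exp(τ_B − τ_A) = exp(0.3799) = 1.4622.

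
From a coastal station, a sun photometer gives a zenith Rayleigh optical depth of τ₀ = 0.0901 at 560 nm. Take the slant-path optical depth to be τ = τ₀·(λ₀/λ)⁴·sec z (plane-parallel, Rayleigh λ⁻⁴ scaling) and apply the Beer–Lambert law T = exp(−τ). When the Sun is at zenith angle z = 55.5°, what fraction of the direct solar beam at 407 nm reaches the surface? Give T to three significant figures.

sec 55.5° = 1.7655.
τ = 0.0901 × (560/407)⁴ × 1.7655 = 0.0901 × 3.5841 × 1.7655 = 0.5701.
T = exp(−0.5701) = 0.5655.

0.565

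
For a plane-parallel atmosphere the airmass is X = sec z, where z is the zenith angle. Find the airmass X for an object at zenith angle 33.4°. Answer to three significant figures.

1.20

X = sec z = 1/cos 33.4° = 1/0.8348 = 1.1978.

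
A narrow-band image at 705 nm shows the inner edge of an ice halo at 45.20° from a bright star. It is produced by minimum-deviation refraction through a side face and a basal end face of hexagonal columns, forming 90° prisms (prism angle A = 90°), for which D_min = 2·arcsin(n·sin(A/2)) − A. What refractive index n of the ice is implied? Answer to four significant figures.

1.308

Rearranging: n = sin((D_min + A)/2) / sin(A/2).
(D_min + A)/2 = (45.20° + 90°)/2 = 67.600°.
n = sin 67.600° / sin 45° = 0.9245 / 0.7071 = 1.3075.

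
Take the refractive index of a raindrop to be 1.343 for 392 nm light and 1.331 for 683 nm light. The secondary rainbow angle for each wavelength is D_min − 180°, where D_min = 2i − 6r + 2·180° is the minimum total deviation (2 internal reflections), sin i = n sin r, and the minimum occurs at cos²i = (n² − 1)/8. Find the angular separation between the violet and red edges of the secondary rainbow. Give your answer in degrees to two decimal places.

3.11°

At 392 nm (n = 1.343): cos²i = 0.10046 → i = 71.522°, r = 44.928°, D_min = 233.478°, rainbow angle = 53.478°.
At 683 nm (n = 1.331): cos²i = 0.09645 → i = 71.907°, r = 45.575°, D_min = 230.365°, rainbow angle = 50.365°.
Angular width = |53.478° − 50.365°| = 3.113°.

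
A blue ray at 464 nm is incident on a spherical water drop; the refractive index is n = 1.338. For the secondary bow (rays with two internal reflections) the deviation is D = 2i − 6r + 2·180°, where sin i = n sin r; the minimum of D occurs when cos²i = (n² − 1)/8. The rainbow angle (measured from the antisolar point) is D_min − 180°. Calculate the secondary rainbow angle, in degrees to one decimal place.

52.2°

cos²i = (1.79024 − 1)/8 = 0.09878; i = arccos(0.31429) = 71.682°.
sin r = sin 71.682°/1.338 = 0.70951; r = 45.195°.
D_min = 2·71.682° − 6·45.195° + 360° = 232.193°.
Rainbow angle = D_min − 180° = 52.193°.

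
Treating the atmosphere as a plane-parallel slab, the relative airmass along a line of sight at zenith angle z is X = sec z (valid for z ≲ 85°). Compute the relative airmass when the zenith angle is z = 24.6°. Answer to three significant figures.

X = sec z = 1/cos 24.6° = 1/0.9092 = 1.0998.

1.10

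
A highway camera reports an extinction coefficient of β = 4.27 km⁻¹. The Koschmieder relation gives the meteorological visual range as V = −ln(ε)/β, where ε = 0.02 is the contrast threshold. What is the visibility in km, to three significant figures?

V = −ln(0.02) / 4.27 = 3.912 / 4.27 = 0.9162 km.

0.916 km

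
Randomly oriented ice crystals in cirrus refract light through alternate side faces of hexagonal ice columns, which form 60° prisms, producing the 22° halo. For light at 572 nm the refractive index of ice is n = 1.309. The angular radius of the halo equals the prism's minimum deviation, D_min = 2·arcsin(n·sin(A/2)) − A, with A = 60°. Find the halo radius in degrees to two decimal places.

21.76°

n·sin(A/2) = 1.309 × sin 30° = 1.309 × 0.5000 = 0.6545.
D_min = 2·arcsin(0.6545) − 60° = 2 × 40.882° − 60° = 21.763°.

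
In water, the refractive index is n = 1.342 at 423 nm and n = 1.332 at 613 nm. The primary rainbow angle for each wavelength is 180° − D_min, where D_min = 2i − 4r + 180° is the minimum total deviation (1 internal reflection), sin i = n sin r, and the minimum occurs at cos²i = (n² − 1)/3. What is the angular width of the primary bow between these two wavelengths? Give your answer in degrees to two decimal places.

1.44°

At 423 nm (n = 1.342): cos²i = 0.26699 → i = 58.888°, r = 39.641°, D_min = 139.213°, rainbow angle = 40.787°.
At 613 nm (n = 1.332): cos²i = 0.25807 → i = 59.469°, r = 40.290°, D_min = 137.776°, rainbow angle = 42.224°.
Angular width = |40.787° − 42.224°| = 1.437°.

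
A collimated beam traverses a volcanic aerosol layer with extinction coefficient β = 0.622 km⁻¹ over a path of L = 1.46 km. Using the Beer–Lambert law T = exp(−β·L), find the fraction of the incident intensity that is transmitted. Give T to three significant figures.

0.403

τ = β·L = 0.622 × 1.46 = 0.9081.
T = exp(−0.9081) = 0.4033.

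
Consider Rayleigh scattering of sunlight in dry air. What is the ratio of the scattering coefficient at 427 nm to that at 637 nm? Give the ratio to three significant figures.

4.95

Rayleigh scattering ∝ λ⁻⁴, so the ratio of coefficients is the inverse fourth power of the wavelength ratio.
σ(427)/σ(637) = (637/427)⁴ = (1.4918)⁴ = 4.953.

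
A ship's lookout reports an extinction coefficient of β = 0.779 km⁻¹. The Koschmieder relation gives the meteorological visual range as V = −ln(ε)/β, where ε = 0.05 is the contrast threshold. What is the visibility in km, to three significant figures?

V = −ln(0.05) / 0.779 = 2.996 / 0.779 = 3.8456 km.

3.85 km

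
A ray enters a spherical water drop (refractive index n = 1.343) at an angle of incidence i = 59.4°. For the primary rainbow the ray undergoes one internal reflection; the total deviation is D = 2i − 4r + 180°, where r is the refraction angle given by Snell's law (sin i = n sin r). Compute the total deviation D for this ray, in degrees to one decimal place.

sin r = sin 59.4° / 1.343 = 0.8607/1.343 = 0.6409; r = 39.86°.
D = 2·59.4° − 4·39.86° + 180° = 118.80° − 159.44° + 180° = 139.36°.

139.4°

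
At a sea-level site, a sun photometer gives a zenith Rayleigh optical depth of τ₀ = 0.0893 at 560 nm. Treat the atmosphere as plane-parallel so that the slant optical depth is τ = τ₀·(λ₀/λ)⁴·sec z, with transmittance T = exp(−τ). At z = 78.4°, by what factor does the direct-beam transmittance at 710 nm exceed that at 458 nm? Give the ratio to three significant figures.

2.27

Airmass: sec 78.4° = 4.9732.
τ(710 nm) = 0.0893 × (560/710)⁴ × 4.9732 = 0.0893 × 0.3870 × 4.9732 = 0.1719.
τ(458 nm) = 0.0893 × (560/458)⁴ × 4.9732 = 0.0893 × 2.2351 × 4.9732 = 0.9926.
T(710)/T(458) = exp(τ_B − τ_A) = exp(0.8207) = 2.2722.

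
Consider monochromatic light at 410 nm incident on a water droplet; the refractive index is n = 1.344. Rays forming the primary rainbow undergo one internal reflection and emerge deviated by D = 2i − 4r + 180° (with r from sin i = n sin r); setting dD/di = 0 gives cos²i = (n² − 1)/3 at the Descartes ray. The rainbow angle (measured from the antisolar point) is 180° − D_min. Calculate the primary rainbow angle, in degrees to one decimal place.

cos²i = (1.80634 − 1)/3 = 0.26878; i = arccos(0.51844) = 58.772°.
sin r = sin 58.772°/1.344 = 0.63625; r = 39.512°.
D_min = 2·58.772° − 4·39.512° + 180° = 139.495°.
Rainbow angle = 180° − D_min = 40.505°.

40.5°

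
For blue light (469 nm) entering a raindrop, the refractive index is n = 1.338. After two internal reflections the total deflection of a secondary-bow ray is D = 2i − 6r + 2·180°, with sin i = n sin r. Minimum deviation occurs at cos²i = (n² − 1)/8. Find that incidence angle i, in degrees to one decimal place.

cos²i = (1.338² − 1)/8 = (1.79024 − 1)/8 = 0.09878.
cos i = 0.31429, so i = 71.682°.

71.7°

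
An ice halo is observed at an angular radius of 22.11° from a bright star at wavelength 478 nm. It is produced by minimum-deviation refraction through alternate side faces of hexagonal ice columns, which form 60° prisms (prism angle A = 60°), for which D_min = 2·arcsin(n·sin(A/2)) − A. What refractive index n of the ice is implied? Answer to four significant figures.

1.314

Rearranging: n = sin((D_min + A)/2) / sin(A/2).
(D_min + A)/2 = (22.11° + 60°)/2 = 41.055°.
n = sin 41.055° / sin 30° = 0.6568 / 0.5000 = 1.3136.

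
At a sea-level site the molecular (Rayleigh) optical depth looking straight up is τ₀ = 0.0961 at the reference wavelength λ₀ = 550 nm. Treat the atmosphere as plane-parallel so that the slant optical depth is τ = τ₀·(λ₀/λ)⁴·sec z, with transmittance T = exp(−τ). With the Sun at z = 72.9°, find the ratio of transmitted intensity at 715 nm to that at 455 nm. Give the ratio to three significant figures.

Airmass: sec 72.9° = 3.4009.
τ(715 nm) = 0.0961 × (550/715)⁴ × 3.4009 = 0.0961 × 0.3501 × 3.4009 = 0.1144.
τ(455 nm) = 0.0961 × (550/455)⁴ × 3.4009 = 0.0961 × 2.1350 × 3.4009 = 0.6978.
T(715)/T(455) = exp(τ_B − τ_A) = exp(0.5834) = 1.7920.

1.79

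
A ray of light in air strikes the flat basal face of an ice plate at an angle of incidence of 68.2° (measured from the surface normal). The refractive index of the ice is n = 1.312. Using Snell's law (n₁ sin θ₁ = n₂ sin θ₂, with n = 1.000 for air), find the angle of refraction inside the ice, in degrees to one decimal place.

45.0°

Snell: sin θ_r = sin θ_i / n = sin 68.2° / 1.312 = 0.9285 / 1.312 = 0.7077.
θ_r = arcsin(0.7077) = 45.05°.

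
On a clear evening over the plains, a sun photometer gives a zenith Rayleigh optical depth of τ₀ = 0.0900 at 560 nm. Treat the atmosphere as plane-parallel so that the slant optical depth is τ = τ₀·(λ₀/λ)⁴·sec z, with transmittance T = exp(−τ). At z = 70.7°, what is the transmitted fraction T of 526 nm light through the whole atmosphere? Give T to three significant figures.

0.705

sec 70.7° = 3.0256.
τ = 0.0900 × (560/526)⁴ × 3.0256 = 0.0900 × 1.2847 × 3.0256 = 0.3498.
T = exp(−0.3498) = 0.7048.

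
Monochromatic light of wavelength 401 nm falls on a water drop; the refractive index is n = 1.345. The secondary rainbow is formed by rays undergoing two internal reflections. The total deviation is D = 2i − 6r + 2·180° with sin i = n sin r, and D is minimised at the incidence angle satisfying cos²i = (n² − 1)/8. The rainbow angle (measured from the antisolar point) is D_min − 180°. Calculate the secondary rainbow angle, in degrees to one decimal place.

cos²i = (1.80902 − 1)/8 = 0.10113; i = arccos(0.31801) = 71.458°.
sin r = sin 71.458°/1.345 = 0.70490; r = 44.821°.
D_min = 2·71.458° − 6·44.821° + 360° = 233.987°.
Rainbow angle = D_min − 180° = 53.987°.

54.0°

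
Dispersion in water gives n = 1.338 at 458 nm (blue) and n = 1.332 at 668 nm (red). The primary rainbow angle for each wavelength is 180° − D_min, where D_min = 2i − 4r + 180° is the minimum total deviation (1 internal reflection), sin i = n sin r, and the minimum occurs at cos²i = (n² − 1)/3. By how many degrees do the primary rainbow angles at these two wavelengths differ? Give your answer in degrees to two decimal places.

0.87°

At 458 nm (n = 1.338): cos²i = 0.26341 → i = 59.120°, r = 39.899°, D_min = 138.643°, rainbow angle = 41.357°.
At 668 nm (n = 1.332): cos²i = 0.25807 → i = 59.469°, r = 40.290°, D_min = 137.776°, rainbow angle = 42.224°.
Angular width = |41.357° − 42.224°| = 0.867°.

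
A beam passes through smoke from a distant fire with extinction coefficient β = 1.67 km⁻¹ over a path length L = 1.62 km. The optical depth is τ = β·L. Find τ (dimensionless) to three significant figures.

τ = β·L = 1.67 × 1.62 = 2.7054.

2.71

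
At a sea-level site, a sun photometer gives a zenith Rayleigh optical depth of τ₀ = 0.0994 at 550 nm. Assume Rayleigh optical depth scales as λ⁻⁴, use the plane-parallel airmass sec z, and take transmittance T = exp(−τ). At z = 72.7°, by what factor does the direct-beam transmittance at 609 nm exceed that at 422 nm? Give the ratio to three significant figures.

2.10

Airmass: sec 72.7° = 3.3628.
τ(609 nm) = 0.0994 × (550/609)⁴ × 3.3628 = 0.0994 × 0.6652 × 3.3628 = 0.2224.
τ(422 nm) = 0.0994 × (550/422)⁴ × 3.3628 = 0.0994 × 2.8854 × 3.3628 = 0.9645.
T(609)/T(422) = exp(τ_B − τ_A) = exp(0.7421) = 2.1003.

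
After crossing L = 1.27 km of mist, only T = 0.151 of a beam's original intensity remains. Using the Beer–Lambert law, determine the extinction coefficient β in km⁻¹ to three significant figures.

1.49 km⁻¹

Beer–Lambert: T = exp(−βL) ⇒ β = −ln(T)/L = −ln(0.151)/1.27 = 1.8905/1.27 = 1.489 km⁻¹.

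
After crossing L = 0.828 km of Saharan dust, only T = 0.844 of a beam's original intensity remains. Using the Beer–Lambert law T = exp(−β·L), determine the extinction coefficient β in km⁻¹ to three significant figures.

0.205 km⁻¹

Beer–Lambert: T = exp(−βL) ⇒ β = −ln(T)/L = −ln(0.844)/0.828 = 0.1696/0.828 = 0.2048 km⁻¹.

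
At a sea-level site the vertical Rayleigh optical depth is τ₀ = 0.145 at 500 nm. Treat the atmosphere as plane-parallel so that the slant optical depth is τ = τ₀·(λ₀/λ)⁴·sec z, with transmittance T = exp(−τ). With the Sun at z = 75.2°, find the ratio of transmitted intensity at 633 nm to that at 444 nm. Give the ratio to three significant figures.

2.00

Airmass: sec 75.2° = 3.9147.
τ(633 nm) = 0.145 × (500/633)⁴ × 3.9147 = 0.145 × 0.3893 × 3.9147 = 0.2210.
τ(444 nm) = 0.145 × (500/444)⁴ × 3.9147 = 0.145 × 1.6082 × 3.9147 = 0.9129.
T(633)/T(444) = exp(τ_B − τ_A) = exp(0.6919) = 1.9975.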